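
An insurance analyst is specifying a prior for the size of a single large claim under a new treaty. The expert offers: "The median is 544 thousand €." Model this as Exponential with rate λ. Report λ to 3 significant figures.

λ ≈ 0.00127

Exponential median = ln 2 / λ, so λ = ln 2 / 544.0 = 0.00127.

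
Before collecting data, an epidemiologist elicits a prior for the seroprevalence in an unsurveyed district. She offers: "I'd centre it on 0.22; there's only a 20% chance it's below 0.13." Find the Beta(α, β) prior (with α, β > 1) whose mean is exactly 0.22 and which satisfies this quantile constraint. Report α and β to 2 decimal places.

With mean 0.22 fixed, write α = 0.22s, β = 0.78s where s = α+β.
Need P(θ < 0.13) = 0.2 under Beta(0.22s, 0.78s). Normal approximation: (q−m)/√(m(1−m)/s) ≈ z_{0.2} = -0.842, so s ≈ 0.22·0.78·(-0.842)²/(0.13−0.22)² = 15.0.
At s = 15.0: P(θ<0.13) ≈ 0.206. Adjusting to match 0.2 gives s ≈ 15.55.
So α = 0.22·15.55 ≈ 3.42, β = 0.78·15.55 ≈ 12.13.

α ≈ 3.42, β ≈ 12.13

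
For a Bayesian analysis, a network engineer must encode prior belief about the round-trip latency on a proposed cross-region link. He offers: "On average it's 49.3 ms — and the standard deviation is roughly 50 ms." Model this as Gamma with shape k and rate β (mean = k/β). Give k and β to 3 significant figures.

For Gamma(k, rate β): mean = k/β, variance = k/β², so CV = 1/√k.
CV = SD/mean = 50/49.3 = 1.014, hence k = 1/CV² = 0.972.
Then β = k/mean = 0.972/49.3 = 0.0197.

k ≈ 0.972, β ≈ 0.0197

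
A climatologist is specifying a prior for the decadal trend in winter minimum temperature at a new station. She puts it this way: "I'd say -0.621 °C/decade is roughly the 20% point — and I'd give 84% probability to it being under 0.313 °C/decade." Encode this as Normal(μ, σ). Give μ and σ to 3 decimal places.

μ = -0.193, σ = 0.509

For Normal(μ,σ), the p-quantile is μ + z_p·σ. Here z_{0.2} = -0.8416, z_{0.84} = 0.9945.
So -0.621 = μ − 0.8416σ and 0.313 = μ + 0.9945σ.
Subtracting: σ = (0.313 − -0.621)/(0.9945 − (-0.8416)) = 0.509.
Then μ = -0.621 − (-0.8416)·0.509 = -0.193.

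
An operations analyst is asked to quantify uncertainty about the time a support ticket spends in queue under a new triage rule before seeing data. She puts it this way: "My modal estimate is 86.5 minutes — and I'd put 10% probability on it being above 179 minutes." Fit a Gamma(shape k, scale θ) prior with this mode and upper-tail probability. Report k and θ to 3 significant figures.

k ≈ 4.63, θ ≈ 23.8

Gamma(k,θ) with k>1 has mode (k−1)θ, so θ = 86.5/(k−1).
Need P(X < 179) = 0.9 with θ tied to k this way. Start at k = 2, θ = 86.5: P(X<179) ≈ 0.612.
Too low — raise k to concentrate. Iterating converges to k ≈ 4.63.
Then θ = 86.5/(4.63−1) ≈ 23.8.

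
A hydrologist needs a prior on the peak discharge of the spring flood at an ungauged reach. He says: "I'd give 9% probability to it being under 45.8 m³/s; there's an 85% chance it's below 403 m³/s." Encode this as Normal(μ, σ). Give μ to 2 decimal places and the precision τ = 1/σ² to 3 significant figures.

For Normal(μ,σ), the p-quantile is μ + z_p·σ. Here z_{0.09} = -1.341, z_{0.85} = 1.036.
So 45.8 = μ − 1.341σ and 403 = μ + 1.036σ.
Subtracting: σ = (403 − 45.8)/(1.036 − (-1.341)) = 150.26.
Then μ = 45.8 − (-1.341)·150.26 = 247.26.
Precision τ = 1/σ² = 1/150.3² = 4.43e-05.

μ = 247.26, τ = 4.43e-05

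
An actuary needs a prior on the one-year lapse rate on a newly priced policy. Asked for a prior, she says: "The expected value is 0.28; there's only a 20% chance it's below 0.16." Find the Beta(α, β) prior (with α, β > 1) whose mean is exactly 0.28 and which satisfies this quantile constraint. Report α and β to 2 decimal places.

With mean 0.28 fixed, write α = 0.28s, β = 0.72s where s = α+β.
Need P(θ < 0.16) = 0.2 under Beta(0.28s, 0.72s). Normal approximation: (q−m)/√(m(1−m)/s) ≈ z_{0.2} = -0.842, so s ≈ 0.28·0.72·(-0.842)²/(0.16−0.28)² = 9.9.
At s = 9.9: P(θ<0.16) ≈ 0.206. Adjusting to match 0.2 gives s ≈ 10.28.
So α = 0.28·10.28 ≈ 2.88, β = 0.72·10.28 ≈ 7.40.

α ≈ 2.88, β ≈ 7.40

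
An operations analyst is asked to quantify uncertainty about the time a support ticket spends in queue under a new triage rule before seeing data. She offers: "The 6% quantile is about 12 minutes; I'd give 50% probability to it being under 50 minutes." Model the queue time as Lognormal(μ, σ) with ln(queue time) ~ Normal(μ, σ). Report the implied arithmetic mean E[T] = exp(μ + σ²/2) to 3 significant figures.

E[T] ≈ 76.2 minutes

If T ~ Lognormal(μ,σ) then ln T ~ Normal(μ,σ), so the p-quantile of ln T is μ + z_p·σ.
ln(12) = 2.485 and ln(50) = 3.912; z_{0.06} = -1.555, z_{0.5} = 0.
σ = (3.912 − 2.485)/(0 − (-1.555)) = 0.918.
μ = 2.485 − (-1.555)·0.918 = 3.912.
E[T] = exp(μ + σ²/2) = exp(3.912 + 0.4213) = 76.2 minutes.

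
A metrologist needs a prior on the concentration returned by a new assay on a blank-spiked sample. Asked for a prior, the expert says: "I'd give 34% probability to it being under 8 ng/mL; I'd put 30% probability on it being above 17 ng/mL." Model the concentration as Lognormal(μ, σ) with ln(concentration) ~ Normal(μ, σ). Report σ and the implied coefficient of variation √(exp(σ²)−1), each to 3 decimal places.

If T ~ Lognormal(μ,σ) then ln T ~ Normal(μ,σ), so the p-quantile of ln T is μ + z_p·σ.
ln(8) = 2.079 and ln(17) = 2.833; z_{0.34} = -0.4125, z_{0.7} = 0.5244.
σ = (2.833 − 2.079)/(0.5244 − (-0.4125)) = 0.805.
μ = 2.079 − (-0.4125)·0.805 = 2.411.
CV = √(exp(σ²)−1) = √(exp(0.6473)−1) = 0.954.

σ ≈ 0.805, CV ≈ 0.954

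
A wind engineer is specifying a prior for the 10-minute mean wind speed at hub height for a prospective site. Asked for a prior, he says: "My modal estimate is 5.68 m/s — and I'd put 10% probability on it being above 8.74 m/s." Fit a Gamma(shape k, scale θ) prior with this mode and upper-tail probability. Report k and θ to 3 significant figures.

k ≈ 11.1, θ ≈ 0.565

Gamma(k,θ) with k>1 has mode (k−1)θ, so θ = 5.68/(k−1).
Need P(X < 8.74) = 0.9 with θ tied to k this way. Start at k = 2, θ = 5.68: P(X<8.74) ≈ 0.455.
Too low — raise k to concentrate. Iterating converges to k ≈ 11.1.
Then θ = 5.68/(11.1−1) ≈ 0.565.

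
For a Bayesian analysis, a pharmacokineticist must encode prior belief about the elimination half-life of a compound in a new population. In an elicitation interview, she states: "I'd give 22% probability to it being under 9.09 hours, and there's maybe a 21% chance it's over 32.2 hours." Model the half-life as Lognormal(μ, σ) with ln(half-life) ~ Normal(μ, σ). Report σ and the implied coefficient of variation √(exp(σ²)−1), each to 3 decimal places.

σ ≈ 0.801, CV ≈ 0.949

If T ~ Lognormal(μ,σ) then ln T ~ Normal(μ,σ), so the p-quantile of ln T is μ + z_p·σ.
ln(9.09) = 2.207 and ln(32.2) = 3.472; z_{0.22} = -0.7722, z_{0.79} = 0.8064.
σ = (3.472 − 2.207)/(0.8064 − (-0.7722)) = 0.801.
μ = 2.207 − (-0.7722)·0.801 = 2.826.
CV = √(exp(σ²)−1) = √(exp(0.6419)−1) = 0.949.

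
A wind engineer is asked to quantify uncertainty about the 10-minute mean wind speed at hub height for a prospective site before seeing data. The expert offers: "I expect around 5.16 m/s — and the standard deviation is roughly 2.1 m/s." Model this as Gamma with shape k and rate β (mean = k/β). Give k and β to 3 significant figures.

k ≈ 6.04, β ≈ 1.17

For Gamma(k, rate β): mean = k/β, variance = k/β², so CV = 1/√k.
CV = SD/mean = 2.1/5.16 = 0.407, hence k = 1/CV² = 6.04.
Then β = k/mean = 6.04/5.16 = 1.17.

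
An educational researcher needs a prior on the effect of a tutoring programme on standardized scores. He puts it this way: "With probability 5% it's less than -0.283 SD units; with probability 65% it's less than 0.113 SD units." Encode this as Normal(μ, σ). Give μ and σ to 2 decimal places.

The p-quantile of Normal(μ,σ) is μ + z_p·σ, with z_{0.05} = -1.645 and z_{0.65} = 0.3853.
Eliminate σ: μ = (z₂·x₁ − z₁·x₂)/(z₂ − z₁) = (0.3853·-0.283 − (-1.645)·0.113)/2.03 = 0.04.
Then σ = (x₂ − x₁)/(z₂ − z₁) = (0.113 − -0.283)/2.03 = 0.20.

μ = 0.04, σ = 0.20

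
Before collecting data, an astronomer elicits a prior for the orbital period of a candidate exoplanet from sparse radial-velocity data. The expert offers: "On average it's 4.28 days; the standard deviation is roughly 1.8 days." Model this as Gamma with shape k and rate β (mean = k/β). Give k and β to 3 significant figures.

For Gamma(k, rate β): mean = k/β, variance = k/β², so CV = 1/√k.
CV = SD/mean = 1.8/4.28 = 0.4206, hence k = 1/CV² = 5.65.
Then β = k/mean = 5.65/4.28 = 1.32.

k ≈ 5.65, β ≈ 1.32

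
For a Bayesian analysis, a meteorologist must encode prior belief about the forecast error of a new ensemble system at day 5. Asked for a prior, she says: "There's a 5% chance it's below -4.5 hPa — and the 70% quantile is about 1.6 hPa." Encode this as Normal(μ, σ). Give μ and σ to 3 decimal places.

The p-quantile of Normal(μ,σ) is μ + z_p·σ, with z_{0.05} = -1.645 and z_{0.7} = 0.5244.
Eliminate σ: μ = (z₂·x₁ − z₁·x₂)/(z₂ − z₁) = (0.5244·-4.5 − (-1.645)·1.6)/2.169 = 0.125.
Then σ = (x₂ − x₁)/(z₂ − z₁) = (1.6 − -4.5)/2.169 = 2.812.

μ = 0.125, σ = 2.812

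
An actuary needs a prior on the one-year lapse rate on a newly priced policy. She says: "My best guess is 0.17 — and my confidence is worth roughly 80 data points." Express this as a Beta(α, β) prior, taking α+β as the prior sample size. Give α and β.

α = 13.6, β = 66.4

Under the effective-sample-size interpretation, Beta(α, β) has prior mean α/(α+β) and prior sample size α+β.
So α+β = 80 and α/(α+β) = 0.17, giving α = 0.17·80 = 13.6 and β = 80 − 13.6 = 66.4.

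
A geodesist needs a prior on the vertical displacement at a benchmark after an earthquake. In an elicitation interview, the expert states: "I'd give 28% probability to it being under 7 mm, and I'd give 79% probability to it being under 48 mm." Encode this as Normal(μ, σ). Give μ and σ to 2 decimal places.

μ = 24.20, σ = 29.51

For Normal(μ,σ), the p-quantile is μ + z_p·σ. Here z_{0.28} = -0.5828, z_{0.79} = 0.8064.
So 7 = μ − 0.5828σ and 48 = μ + 0.8064σ.
Subtracting: σ = (48 − 7)/(0.8064 − (-0.5828)) = 29.51.
Then μ = 7 − (-0.5828)·29.51 = 24.20.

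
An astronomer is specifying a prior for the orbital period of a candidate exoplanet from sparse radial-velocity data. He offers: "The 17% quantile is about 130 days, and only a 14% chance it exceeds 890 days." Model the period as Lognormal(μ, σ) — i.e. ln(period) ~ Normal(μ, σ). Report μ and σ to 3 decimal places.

If T ~ Lognormal(μ,σ) then ln T ~ Normal(μ,σ), so the p-quantile of ln T is μ + z_p·σ.
ln(130) = 4.868 and ln(890) = 6.791; z_{0.17} = -0.9542, z_{0.86} = 1.08.
σ = (6.791 − 4.868)/(1.08 − (-0.9542)) = 0.946.
μ = 4.868 − (-0.9542)·0.946 = 5.770.

μ ≈ 5.770, σ ≈ 0.946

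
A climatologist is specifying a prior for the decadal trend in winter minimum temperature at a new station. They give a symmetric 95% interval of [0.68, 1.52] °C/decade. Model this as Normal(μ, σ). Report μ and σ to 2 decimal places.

μ = 1.10, σ = 0.21

A symmetric 95% interval runs μ ± z·σ with z = 1.96.
Half-width = 0.42, so σ = 0.42/1.96 = 0.21.
μ is the interval midpoint, 1.10.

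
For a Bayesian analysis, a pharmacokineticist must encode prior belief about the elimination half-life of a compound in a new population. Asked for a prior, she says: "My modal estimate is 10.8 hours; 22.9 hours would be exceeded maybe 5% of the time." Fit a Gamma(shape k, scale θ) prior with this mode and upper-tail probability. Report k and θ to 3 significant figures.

k ≈ 5.89, θ ≈ 2.21

Gamma(k,θ) with k>1 has mode (k−1)θ, so θ = 10.8/(k−1).
Need P(X < 22.9) = 0.95 with θ tied to k this way. Start at k = 2, θ = 10.8: P(X<22.9) ≈ 0.626.
Too low — raise k to concentrate. Iterating converges to k ≈ 5.89.
Then θ = 10.8/(5.89−1) ≈ 2.21.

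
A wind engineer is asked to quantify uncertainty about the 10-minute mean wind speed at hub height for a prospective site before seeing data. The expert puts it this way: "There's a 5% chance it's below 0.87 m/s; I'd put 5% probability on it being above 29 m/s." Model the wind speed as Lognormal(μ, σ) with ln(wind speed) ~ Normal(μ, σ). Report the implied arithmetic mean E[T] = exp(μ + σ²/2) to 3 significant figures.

E[T] ≈ 8.86 m/s

If T ~ Lognormal(μ,σ) then ln T ~ Normal(μ,σ), so the p-quantile of ln T is μ + z_p·σ.
ln(0.87) = -0.1393 and ln(29) = 3.367; z_{0.05} = -1.645, z_{0.95} = 1.645.
σ = (3.367 − -0.1393)/(1.645 − (-1.645)) = 1.066.
μ = -0.1393 − (-1.645)·1.066 = 1.614.
E[T] = exp(μ + σ²/2) = exp(1.614 + 0.5681) = 8.86 m/s.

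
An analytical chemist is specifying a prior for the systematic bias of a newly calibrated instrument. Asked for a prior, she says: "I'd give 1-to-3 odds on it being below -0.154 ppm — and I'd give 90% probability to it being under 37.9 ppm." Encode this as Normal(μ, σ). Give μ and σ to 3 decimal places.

The p-quantile of Normal(μ,σ) is μ + z_p·σ, with z_{0.25} = -0.6745 and z_{0.9} = 1.282.
Eliminate σ: μ = (z₂·x₁ − z₁·x₂)/(z₂ − z₁) = (1.282·-0.154 − (-0.6745)·37.9)/1.956 = 12.968.
Then σ = (x₂ − x₁)/(z₂ − z₁) = (37.9 − -0.154)/1.956 = 19.455.

μ = 12.968, σ = 19.455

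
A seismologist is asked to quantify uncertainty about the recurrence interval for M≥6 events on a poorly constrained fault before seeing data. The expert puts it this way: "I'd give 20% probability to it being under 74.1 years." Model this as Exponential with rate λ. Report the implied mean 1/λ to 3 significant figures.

P(T < 74.1) = 1 − e^(−λ·74.1) = 0.2, so λ = −ln(1−0.2)/74.1 = −ln(0.8)/74.1 = 0.00301.
Mean = 1/λ = 332 years.

mean ≈ 332 years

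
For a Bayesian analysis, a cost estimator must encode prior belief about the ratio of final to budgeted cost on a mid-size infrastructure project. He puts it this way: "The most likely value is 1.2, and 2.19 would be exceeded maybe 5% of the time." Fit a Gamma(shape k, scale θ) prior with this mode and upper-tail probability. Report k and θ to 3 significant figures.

Gamma(k,θ) with k>1 has mode (k−1)θ, so θ = 1.2/(k−1).
Need P(X < 2.19) = 0.95 with θ tied to k this way. Start at k = 2, θ = 1.2: P(X<2.19) ≈ 0.545.
Too low — raise k to concentrate. Iterating converges to k ≈ 8.7.
Then θ = 1.2/(8.7−1) ≈ 0.156.

k ≈ 8.7, θ ≈ 0.156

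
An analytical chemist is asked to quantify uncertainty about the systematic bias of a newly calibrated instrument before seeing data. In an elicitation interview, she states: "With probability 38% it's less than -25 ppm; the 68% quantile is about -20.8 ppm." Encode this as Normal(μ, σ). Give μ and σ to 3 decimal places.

μ = -23.341, σ = 5.432

For Normal(μ,σ), the p-quantile is μ + z_p·σ. Here z_{0.38} = -0.3055, z_{0.68} = 0.4677.
So -25 = μ − 0.3055σ and -20.8 = μ + 0.4677σ.
Subtracting: σ = (-20.8 − -25)/(0.4677 − (-0.3055)) = 5.432.
Then μ = -25 − (-0.3055)·5.432 = -23.341.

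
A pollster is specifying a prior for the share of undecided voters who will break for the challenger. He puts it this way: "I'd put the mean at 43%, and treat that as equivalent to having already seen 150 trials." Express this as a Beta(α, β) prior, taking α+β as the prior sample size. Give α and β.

α = 64.5, β = 85.5

Under the effective-sample-size interpretation, Beta(α, β) has prior mean α/(α+β) and prior sample size α+β.
So α+β = 150 and α/(α+β) = 0.43, giving α = 0.43·150 = 64.5 and β = 150 − 64.5 = 85.5.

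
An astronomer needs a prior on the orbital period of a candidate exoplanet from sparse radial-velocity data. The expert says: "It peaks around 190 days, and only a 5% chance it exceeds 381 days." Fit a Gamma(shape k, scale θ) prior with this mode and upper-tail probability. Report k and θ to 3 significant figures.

k ≈ 6.72, θ ≈ 33.2

Gamma(k,θ) with k>1 has mode (k−1)θ, so θ = 190/(k−1).
Need P(X < 381) = 0.95 with θ tied to k this way. Start at k = 2, θ = 190: P(X<381) ≈ 0.595.
Too low — raise k to concentrate. Iterating converges to k ≈ 6.72.
Then θ = 190/(6.72−1) ≈ 33.2.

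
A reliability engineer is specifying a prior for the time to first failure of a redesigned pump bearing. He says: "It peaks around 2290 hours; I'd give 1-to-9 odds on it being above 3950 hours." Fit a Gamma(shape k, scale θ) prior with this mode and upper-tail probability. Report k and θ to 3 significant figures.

k ≈ 7.38, θ ≈ 359

Gamma(k,θ) with k>1 has mode (k−1)θ, so θ = 2290/(k−1).
Need P(X < 3950) = 0.9 with θ tied to k this way. Start at k = 2, θ = 2290: P(X<3950) ≈ 0.514.
Too low — raise k to concentrate. Iterating converges to k ≈ 7.38.
Then θ = 2290/(7.38−1) ≈ 359.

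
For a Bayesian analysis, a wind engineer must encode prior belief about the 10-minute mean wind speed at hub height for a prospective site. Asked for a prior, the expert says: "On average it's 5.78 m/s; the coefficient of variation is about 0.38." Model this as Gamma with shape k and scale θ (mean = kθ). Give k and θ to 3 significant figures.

For Gamma(k, scale θ): mean = kθ, variance = kθ², so CV = 1/√k.
CV = 0.38, hence k = 1/CV² = 6.93.
Then θ = mean/k = 5.78/6.93 = 0.835.

k ≈ 6.93, θ ≈ 0.835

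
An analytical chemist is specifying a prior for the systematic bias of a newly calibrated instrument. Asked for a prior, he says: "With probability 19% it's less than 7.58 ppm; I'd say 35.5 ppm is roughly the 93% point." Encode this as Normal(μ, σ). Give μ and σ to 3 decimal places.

For Normal(μ,σ), the p-quantile is μ + z_p·σ. Here z_{0.19} = -0.8779, z_{0.93} = 1.476.
So 7.58 = μ − 0.8779σ and 35.5 = μ + 1.476σ.
Subtracting: σ = (35.5 − 7.58)/(1.476 − (-0.8779)) = 11.862.
Then μ = 7.58 − (-0.8779)·11.862 = 17.994.

μ = 17.994, σ = 11.862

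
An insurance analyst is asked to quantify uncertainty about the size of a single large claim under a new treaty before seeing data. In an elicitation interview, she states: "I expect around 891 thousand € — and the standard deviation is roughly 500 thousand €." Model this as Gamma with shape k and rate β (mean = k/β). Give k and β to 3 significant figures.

For Gamma(k, rate β): mean = k/β, variance = k/β², so CV = 1/√k.
CV = SD/mean = 500/891 = 0.5612, hence k = 1/CV² = 3.18.
Then β = k/mean = 3.18/891 = 0.00356.

k ≈ 3.18, β ≈ 0.00356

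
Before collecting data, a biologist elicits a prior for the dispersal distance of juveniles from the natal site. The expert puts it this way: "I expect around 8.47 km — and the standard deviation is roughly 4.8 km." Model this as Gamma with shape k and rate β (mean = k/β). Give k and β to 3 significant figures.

For Gamma(k, rate β): mean = k/β, variance = k/β², so CV = 1/√k.
CV = SD/mean = 4.8/8.47 = 0.5667, hence k = 1/CV² = 3.11.
Then β = k/mean = 3.11/8.47 = 0.368.

k ≈ 3.11, β ≈ 0.368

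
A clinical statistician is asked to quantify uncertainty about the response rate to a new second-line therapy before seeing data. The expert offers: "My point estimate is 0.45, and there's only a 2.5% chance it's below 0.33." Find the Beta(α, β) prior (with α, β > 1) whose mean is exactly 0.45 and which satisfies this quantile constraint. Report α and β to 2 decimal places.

With mean 0.45 fixed, write α = 0.45s, β = 0.55s where s = α+β.
Need P(θ < 0.33) = 0.025 under Beta(0.45s, 0.55s). Normal approximation: (q−m)/√(m(1−m)/s) ≈ z_{0.025} = -1.96, so s ≈ 0.45·0.55·(-1.96)²/(0.33−0.45)² = 66.0.
At s = 66.0: P(θ<0.33) ≈ 0.022. Adjusting to match 0.025 gives s ≈ 62.95.
So α = 0.45·62.95 ≈ 28.33, β = 0.55·62.95 ≈ 34.62.

α ≈ 28.33, β ≈ 34.62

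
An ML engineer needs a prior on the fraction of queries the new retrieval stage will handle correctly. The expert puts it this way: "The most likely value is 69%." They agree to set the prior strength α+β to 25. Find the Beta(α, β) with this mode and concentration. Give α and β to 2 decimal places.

α = 16.87, β = 8.13

For α,β > 1 the Beta mode is (α−1)/(α+β−2). With α+β = 25, the mode is (α−1)/23.
Set (α−1)/23 = 0.69 → α = 1 + 0.69·23 = 16.87.
β = 25 − α = 8.13.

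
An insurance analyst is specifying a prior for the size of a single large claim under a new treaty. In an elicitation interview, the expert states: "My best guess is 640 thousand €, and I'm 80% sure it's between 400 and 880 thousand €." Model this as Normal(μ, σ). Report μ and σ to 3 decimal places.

μ = 640.000, σ = 187.273

A symmetric 80% interval runs μ ± z·σ with z = 1.282.
Half-width = 240, so σ = 240/1.282 = 187.273.
μ is the stated best guess, 640.000.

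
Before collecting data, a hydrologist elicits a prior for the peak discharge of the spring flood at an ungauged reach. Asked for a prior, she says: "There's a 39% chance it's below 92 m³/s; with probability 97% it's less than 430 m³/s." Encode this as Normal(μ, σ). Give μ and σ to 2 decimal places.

μ = 135.71, σ = 156.47

The p-quantile of Normal(μ,σ) is μ + z_p·σ, with z_{0.39} = -0.2793 and z_{0.97} = 1.881.
Eliminate σ: μ = (z₂·x₁ − z₁·x₂)/(z₂ − z₁) = (1.881·92 − (-0.2793)·430)/2.16 = 135.71.
Then σ = (x₂ − x₁)/(z₂ − z₁) = (430 − 92)/2.16 = 156.47.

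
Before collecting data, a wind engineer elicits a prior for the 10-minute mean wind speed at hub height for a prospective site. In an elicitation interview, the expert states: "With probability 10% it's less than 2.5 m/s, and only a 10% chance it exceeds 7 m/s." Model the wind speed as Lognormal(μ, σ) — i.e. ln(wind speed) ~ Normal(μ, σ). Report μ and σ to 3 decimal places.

If T ~ Lognormal(μ,σ) then ln T ~ Normal(μ,σ), so the p-quantile of ln T is μ + z_p·σ.
ln(2.5) = 0.9163 and ln(7) = 1.946; z_{0.1} = -1.282, z_{0.9} = 1.282.
σ = (1.946 − 0.9163)/(1.282 − (-1.282)) = 0.402.
μ = 0.9163 − (-1.282)·0.402 = 1.431.

μ ≈ 1.431, σ ≈ 0.402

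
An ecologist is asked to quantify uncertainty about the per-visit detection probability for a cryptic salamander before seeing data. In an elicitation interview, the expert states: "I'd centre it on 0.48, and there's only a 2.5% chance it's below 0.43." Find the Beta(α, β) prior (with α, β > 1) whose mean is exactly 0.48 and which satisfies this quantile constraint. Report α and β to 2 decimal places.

With mean 0.48 fixed, write α = 0.48s, β = 0.52s where s = α+β.
Need P(θ < 0.43) = 0.025 under Beta(0.48s, 0.52s). Normal approximation: (q−m)/√(m(1−m)/s) ≈ z_{0.025} = -1.96, so s ≈ 0.48·0.52·(-1.96)²/(0.43−0.48)² = 383.5.
At s = 383.5: P(θ<0.43) ≈ 0.025. Adjusting to match 0.025 gives s ≈ 380.58.
So α = 0.48·380.58 ≈ 182.68, β = 0.52·380.58 ≈ 197.90.

α ≈ 182.68, β ≈ 197.90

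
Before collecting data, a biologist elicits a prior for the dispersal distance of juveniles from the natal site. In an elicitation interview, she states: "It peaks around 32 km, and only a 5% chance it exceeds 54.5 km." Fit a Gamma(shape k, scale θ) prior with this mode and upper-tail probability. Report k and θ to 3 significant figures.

Gamma(k,θ) with k>1 has mode (k−1)θ, so θ = 32/(k−1).
Need P(X < 54.5) = 0.95 with θ tied to k this way. Start at k = 2, θ = 32: P(X<54.5) ≈ 0.508.
Too low — raise k to concentrate. Iterating converges to k ≈ 10.8.
Then θ = 32/(10.8−1) ≈ 3.25.

k ≈ 10.8, θ ≈ 3.25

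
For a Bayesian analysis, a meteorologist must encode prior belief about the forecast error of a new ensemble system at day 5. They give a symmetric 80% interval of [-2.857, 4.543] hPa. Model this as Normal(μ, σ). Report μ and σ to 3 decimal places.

A symmetric 80% interval runs μ ± z·σ with z = 1.282.
Half-width = 3.7, so σ = 3.7/1.282 = 2.887.
μ is the interval midpoint, 0.843.

μ = 0.843, σ = 2.887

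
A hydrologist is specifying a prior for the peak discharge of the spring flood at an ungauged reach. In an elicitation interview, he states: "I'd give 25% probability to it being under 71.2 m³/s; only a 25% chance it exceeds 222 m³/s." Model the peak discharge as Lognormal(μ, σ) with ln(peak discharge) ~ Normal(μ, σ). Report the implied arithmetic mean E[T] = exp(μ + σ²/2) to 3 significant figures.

If T ~ Lognormal(μ,σ) then ln T ~ Normal(μ,σ), so the p-quantile of ln T is μ + z_p·σ.
ln(71.2) = 4.265 and ln(222) = 5.403; z_{0.25} = -0.6745, z_{0.75} = 0.6745.
σ = (5.403 − 4.265)/(0.6745 − (-0.6745)) = 0.843.
μ = 4.265 − (-0.6745)·0.843 = 4.834.
E[T] = exp(μ + σ²/2) = exp(4.834 + 0.3553) = 179 m³/s.

E[T] ≈ 179 m³/s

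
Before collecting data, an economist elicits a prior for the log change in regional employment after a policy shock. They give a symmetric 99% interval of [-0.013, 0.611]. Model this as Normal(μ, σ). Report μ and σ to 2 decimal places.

μ = 0.30, σ = 0.12

A symmetric 99% interval runs μ ± z·σ with z = 2.576.
Half-width = 0.312, so σ = 0.312/2.576 = 0.12.
μ is the interval midpoint, 0.30.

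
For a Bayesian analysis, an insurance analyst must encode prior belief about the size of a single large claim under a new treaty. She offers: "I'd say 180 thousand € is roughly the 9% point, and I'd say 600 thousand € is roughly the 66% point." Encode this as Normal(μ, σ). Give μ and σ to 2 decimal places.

μ = 501.19, σ = 239.56

For Normal(μ,σ), the p-quantile is μ + z_p·σ. Here z_{0.09} = -1.341, z_{0.66} = 0.4125.
So 180 = μ − 1.341σ and 600 = μ + 0.4125σ.
Subtracting: σ = (600 − 180)/(0.4125 − (-1.341)) = 239.56.
Then μ = 180 − (-1.341)·239.56 = 501.19.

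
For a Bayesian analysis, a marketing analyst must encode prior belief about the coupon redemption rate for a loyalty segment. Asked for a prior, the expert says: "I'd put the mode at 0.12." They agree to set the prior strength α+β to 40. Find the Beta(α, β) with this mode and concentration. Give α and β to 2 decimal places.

α = 5.56, β = 34.44

For α,β > 1 the Beta mode is (α−1)/(α+β−2). With α+β = 40, the mode is (α−1)/38.
Set (α−1)/38 = 0.12 → α = 1 + 0.12·38 = 5.56.
β = 40 − α = 34.44.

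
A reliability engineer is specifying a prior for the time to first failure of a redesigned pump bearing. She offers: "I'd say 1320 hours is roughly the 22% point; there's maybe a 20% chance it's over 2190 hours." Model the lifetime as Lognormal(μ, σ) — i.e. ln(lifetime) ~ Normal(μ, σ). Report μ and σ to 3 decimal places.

μ ≈ 7.428, σ ≈ 0.314

If T ~ Lognormal(μ,σ) then ln T ~ Normal(μ,σ), so the p-quantile of ln T is μ + z_p·σ.
ln(1320) = 7.185 and ln(2190) = 7.692; z_{0.22} = -0.7722, z_{0.8} = 0.8416.
σ = (7.692 − 7.185)/(0.8416 − (-0.7722)) = 0.314.
μ = 7.185 − (-0.7722)·0.314 = 7.428.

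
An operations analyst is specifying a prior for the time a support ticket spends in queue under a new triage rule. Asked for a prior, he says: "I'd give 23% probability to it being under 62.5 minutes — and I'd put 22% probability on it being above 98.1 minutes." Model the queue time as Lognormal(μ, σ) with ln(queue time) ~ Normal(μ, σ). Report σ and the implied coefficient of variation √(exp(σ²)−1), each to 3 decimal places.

If T ~ Lognormal(μ,σ) then ln T ~ Normal(μ,σ), so the p-quantile of ln T is μ + z_p·σ.
ln(62.5) = 4.135 and ln(98.1) = 4.586; z_{0.23} = -0.7388, z_{0.78} = 0.7722.
σ = (4.586 − 4.135)/(0.7722 − (-0.7388)) = 0.298.
μ = 4.135 − (-0.7388)·0.298 = 4.356.
CV = √(exp(σ²)−1) = √(exp(0.0890)−1) = 0.305.

σ ≈ 0.298, CV ≈ 0.305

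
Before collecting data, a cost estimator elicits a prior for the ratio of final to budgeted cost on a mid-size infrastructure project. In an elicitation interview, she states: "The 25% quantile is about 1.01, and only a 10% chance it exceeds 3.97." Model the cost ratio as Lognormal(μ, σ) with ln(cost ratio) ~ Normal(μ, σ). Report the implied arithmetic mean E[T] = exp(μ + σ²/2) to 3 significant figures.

E[T] ≈ 2.07

If T ~ Lognormal(μ,σ) then ln T ~ Normal(μ,σ), so the p-quantile of ln T is μ + z_p·σ.
ln(1.01) = 0.00995 and ln(3.97) = 1.379; z_{0.25} = -0.6745, z_{0.9} = 1.282.
σ = (1.379 − 0.00995)/(1.282 − (-0.6745)) = 0.700.
μ = 0.00995 − (-0.6745)·0.700 = 0.482.
E[T] = exp(μ + σ²/2) = exp(0.482 + 0.2449) = 2.07.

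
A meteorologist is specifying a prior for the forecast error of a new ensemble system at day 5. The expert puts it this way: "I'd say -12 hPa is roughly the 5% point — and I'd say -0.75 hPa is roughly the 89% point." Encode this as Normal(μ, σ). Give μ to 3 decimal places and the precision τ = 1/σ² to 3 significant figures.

μ = -5.556, τ = 0.0651

For Normal(μ,σ), the p-quantile is μ + z_p·σ. Here z_{0.05} = -1.645, z_{0.89} = 1.227.
So -12 = μ − 1.645σ and -0.75 = μ + 1.227σ.
Subtracting: σ = (-0.75 − -12)/(1.227 − (-1.645)) = 3.918.
Then μ = -12 − (-1.645)·3.918 = -5.556.
Precision τ = 1/σ² = 1/3.918² = 0.0651.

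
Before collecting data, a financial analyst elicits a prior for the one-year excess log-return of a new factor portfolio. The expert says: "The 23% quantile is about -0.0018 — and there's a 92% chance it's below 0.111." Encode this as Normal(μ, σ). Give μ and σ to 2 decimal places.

For Normal(μ,σ), the p-quantile is μ + z_p·σ. Here z_{0.23} = -0.7388, z_{0.92} = 1.405.
So -0.0018 = μ − 0.7388σ and 0.111 = μ + 1.405σ.
Subtracting: σ = (0.111 − -0.0018)/(1.405 − (-0.7388)) = 0.05.
Then μ = -0.0018 − (-0.7388)·0.05 = 0.04.

μ = 0.04, σ = 0.05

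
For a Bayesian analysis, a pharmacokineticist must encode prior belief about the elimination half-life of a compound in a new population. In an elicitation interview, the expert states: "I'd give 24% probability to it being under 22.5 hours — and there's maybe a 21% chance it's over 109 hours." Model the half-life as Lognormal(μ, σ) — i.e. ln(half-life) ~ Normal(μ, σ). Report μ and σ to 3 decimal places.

If T ~ Lognormal(μ,σ) then ln T ~ Normal(μ,σ), so the p-quantile of ln T is μ + z_p·σ.
ln(22.5) = 3.114 and ln(109) = 4.691; z_{0.24} = -0.7063, z_{0.79} = 0.8064.
σ = (4.691 − 3.114)/(0.8064 − (-0.7063)) = 1.043.
μ = 3.114 − (-0.7063)·1.043 = 3.850.

μ ≈ 3.850, σ ≈ 1.043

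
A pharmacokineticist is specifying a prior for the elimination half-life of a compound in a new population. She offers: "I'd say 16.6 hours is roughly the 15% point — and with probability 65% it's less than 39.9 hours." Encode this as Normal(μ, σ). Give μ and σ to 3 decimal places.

The p-quantile of Normal(μ,σ) is μ + z_p·σ, with z_{0.15} = -1.036 and z_{0.65} = 0.3853.
Eliminate σ: μ = (z₂·x₁ − z₁·x₂)/(z₂ − z₁) = (0.3853·16.6 − (-1.036)·39.9)/1.422 = 33.585.
Then σ = (x₂ − x₁)/(z₂ − z₁) = (39.9 − 16.6)/1.422 = 16.388.

μ = 33.585, σ = 16.388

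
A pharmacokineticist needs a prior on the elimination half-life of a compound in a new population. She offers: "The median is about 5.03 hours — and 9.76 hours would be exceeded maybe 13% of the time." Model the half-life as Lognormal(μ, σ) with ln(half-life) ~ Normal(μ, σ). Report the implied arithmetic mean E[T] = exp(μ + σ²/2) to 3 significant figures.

E[T] ≈ 5.98 hours

If T ~ Lognormal(μ,σ) then ln T ~ Normal(μ,σ), so the p-quantile of ln T is μ + z_p·σ.
ln(5.03) = 1.615 and ln(9.76) = 2.278; z_{0.5} = 0, z_{0.87} = 1.126.
σ = (2.278 − 1.615)/(1.126 − (0)) = 0.588.
μ = 1.615 − (0)·0.588 = 1.615.
E[T] = exp(μ + σ²/2) = exp(1.615 + 0.1732) = 5.98 hours.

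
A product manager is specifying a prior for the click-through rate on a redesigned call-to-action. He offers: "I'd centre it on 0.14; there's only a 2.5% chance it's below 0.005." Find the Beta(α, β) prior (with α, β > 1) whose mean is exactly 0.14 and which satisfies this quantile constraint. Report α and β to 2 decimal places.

α ≈ 1.07, β ≈ 6.56

With mean 0.14 fixed, write α = 0.14s, β = 0.86s where s = α+β.
Need P(θ < 0.005) = 0.025 under Beta(0.14s, 0.86s). Normal approximation: (q−m)/√(m(1−m)/s) ≈ z_{0.025} = -1.96, so s ≈ 0.14·0.86·(-1.96)²/(0.005−0.14)² = 25.4.
At s = 25.4: P(θ<0.005) ≈ 0.000. Adjusting to match 0.025 gives s ≈ 7.63.
So α = 0.14·7.63 ≈ 1.07, β = 0.86·7.63 ≈ 6.56.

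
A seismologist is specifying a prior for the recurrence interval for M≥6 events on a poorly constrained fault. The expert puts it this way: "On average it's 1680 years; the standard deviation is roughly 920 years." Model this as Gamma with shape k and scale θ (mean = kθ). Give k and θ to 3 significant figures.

For Gamma(k, scale θ): mean = kθ, variance = kθ², so CV = 1/√k.
CV = SD/mean = 920/1680 = 0.5476, hence k = 1/CV² = 3.33.
Then θ = mean/k = 1680/3.33 = 504.

k ≈ 3.33, θ ≈ 504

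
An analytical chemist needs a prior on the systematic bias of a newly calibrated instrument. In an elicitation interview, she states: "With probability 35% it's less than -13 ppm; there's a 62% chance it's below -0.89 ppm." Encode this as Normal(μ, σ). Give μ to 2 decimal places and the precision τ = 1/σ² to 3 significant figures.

μ = -6.25, τ = 0.00325

For Normal(μ,σ), the p-quantile is μ + z_p·σ. Here z_{0.35} = -0.3853, z_{0.62} = 0.3055.
So -13 = μ − 0.3853σ and -0.89 = μ + 0.3055σ.
Subtracting: σ = (-0.89 − -13)/(0.3055 − (-0.3853)) = 17.53.
Then μ = -13 − (-0.3853)·17.53 = -6.25.
Precision τ = 1/σ² = 1/17.53² = 0.00325.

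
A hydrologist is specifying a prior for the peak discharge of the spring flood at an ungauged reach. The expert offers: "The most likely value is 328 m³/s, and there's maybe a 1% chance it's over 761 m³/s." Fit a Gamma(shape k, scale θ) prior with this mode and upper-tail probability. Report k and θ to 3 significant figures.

Gamma(k,θ) with k>1 has mode (k−1)θ, so θ = 328/(k−1).
Need P(X < 761) = 0.99 with θ tied to k this way. Start at k = 2, θ = 328: P(X<761) ≈ 0.674.
Too low — raise k to concentrate. Iterating converges to k ≈ 7.73.
Then θ = 328/(7.73−1) ≈ 48.7.

k ≈ 7.73, θ ≈ 48.7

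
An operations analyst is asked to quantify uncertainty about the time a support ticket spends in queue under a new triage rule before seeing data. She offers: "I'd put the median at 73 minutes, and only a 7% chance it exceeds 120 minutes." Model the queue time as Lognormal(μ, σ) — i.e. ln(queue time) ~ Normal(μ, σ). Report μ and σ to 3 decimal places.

μ ≈ 4.290, σ ≈ 0.337

If T ~ Lognormal(μ,σ) then ln T ~ Normal(μ,σ), so the p-quantile of ln T is μ + z_p·σ.
ln(73) = 4.29 and ln(120) = 4.787; z_{0.5} = 0, z_{0.93} = 1.476.
σ = (4.787 − 4.29)/(1.476 − (0)) = 0.337.
μ = 4.29 − (0)·0.337 = 4.290.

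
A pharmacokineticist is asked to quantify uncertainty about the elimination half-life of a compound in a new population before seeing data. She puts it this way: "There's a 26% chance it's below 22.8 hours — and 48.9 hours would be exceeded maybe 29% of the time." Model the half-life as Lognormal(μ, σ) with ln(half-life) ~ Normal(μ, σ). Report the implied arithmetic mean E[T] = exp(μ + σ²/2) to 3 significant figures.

If T ~ Lognormal(μ,σ) then ln T ~ Normal(μ,σ), so the p-quantile of ln T is μ + z_p·σ.
ln(22.8) = 3.127 and ln(48.9) = 3.89; z_{0.26} = -0.6433, z_{0.71} = 0.5534.
σ = (3.89 − 3.127)/(0.5534 − (-0.6433)) = 0.638.
μ = 3.127 − (-0.6433)·0.638 = 3.537.
E[T] = exp(μ + σ²/2) = exp(3.537 + 0.2033) = 42.1 hours.

E[T] ≈ 42.1 hours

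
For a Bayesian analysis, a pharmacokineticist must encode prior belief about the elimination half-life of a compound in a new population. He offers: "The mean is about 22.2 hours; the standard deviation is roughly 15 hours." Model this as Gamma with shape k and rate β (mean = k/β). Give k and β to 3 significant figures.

For Gamma(k, rate β): mean = k/β, variance = k/β², so CV = 1/√k.
CV = SD/mean = 15/22.2 = 0.6757, hence k = 1/CV² = 2.19.
Then β = k/mean = 2.19/22.2 = 0.0987.

k ≈ 2.19, β ≈ 0.0987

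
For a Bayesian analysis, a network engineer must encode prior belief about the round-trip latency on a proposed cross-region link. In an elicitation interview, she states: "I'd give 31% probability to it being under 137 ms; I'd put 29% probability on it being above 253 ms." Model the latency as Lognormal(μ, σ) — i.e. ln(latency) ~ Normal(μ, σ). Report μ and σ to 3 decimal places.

If T ~ Lognormal(μ,σ) then ln T ~ Normal(μ,σ), so the p-quantile of ln T is μ + z_p·σ.
ln(137) = 4.92 and ln(253) = 5.533; z_{0.31} = -0.4959, z_{0.71} = 0.5534.
σ = (5.533 − 4.92)/(0.5534 − (-0.4959)) = 0.585.
μ = 4.92 − (-0.4959)·0.585 = 5.210.

μ ≈ 5.210, σ ≈ 0.585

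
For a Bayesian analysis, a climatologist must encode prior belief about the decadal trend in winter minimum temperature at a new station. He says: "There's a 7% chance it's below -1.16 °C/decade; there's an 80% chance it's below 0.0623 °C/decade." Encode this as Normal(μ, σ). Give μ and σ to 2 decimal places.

μ = -0.38, σ = 0.53

For Normal(μ,σ), the p-quantile is μ + z_p·σ. Here z_{0.07} = -1.476, z_{0.8} = 0.8416.
So -1.16 = μ − 1.476σ and 0.0623 = μ + 0.8416σ.
Subtracting: σ = (0.0623 − -1.16)/(0.8416 − (-1.476)) = 0.53.
Then μ = -1.16 − (-1.476)·0.53 = -0.38.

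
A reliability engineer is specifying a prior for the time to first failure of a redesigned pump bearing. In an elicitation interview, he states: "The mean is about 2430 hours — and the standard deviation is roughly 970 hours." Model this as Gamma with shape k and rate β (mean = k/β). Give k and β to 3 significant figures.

k ≈ 6.28, β ≈ 0.00258

For Gamma(k, rate β): mean = k/β, variance = k/β², so CV = 1/√k.
CV = SD/mean = 970/2430 = 0.3992, hence k = 1/CV² = 6.28.
Then β = k/mean = 6.28/2430 = 0.00258.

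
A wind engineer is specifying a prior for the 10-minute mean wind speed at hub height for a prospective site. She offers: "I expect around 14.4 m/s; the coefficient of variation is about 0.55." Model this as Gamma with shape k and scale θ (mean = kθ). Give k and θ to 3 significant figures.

k ≈ 3.31, θ ≈ 4.36

For Gamma(k, scale θ): mean = kθ, variance = kθ², so CV = 1/√k.
CV = 0.55, hence k = 1/CV² = 3.31.
Then θ = mean/k = 14.4/3.31 = 4.36.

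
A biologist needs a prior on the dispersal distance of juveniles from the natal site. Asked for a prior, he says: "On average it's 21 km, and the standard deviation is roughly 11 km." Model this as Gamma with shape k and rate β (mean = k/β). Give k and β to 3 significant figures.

For Gamma(k, rate β): mean = k/β, variance = k/β², so CV = 1/√k.
CV = SD/mean = 11/21 = 0.5238, hence k = 1/CV² = 3.64.
Then β = k/mean = 3.64/21 = 0.174.

k ≈ 3.64, β ≈ 0.174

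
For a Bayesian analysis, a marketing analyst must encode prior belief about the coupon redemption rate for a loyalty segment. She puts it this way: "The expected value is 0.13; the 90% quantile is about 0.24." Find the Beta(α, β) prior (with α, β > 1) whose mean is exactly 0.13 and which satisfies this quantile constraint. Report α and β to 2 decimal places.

With mean 0.13 fixed, write α = 0.13s, β = 0.87s where s = α+β.
Need P(θ < 0.24) = 0.9 under Beta(0.13s, 0.87s). Normal approximation: (q−m)/√(m(1−m)/s) ≈ z_{0.9} = 1.28, so s ≈ 0.13·0.87·(1.28)²/(0.24−0.13)² = 15.4.
At s = 15.4: P(θ<0.24) ≈ 0.893. Adjusting to match 0.9 gives s ≈ 16.71.
So α = 0.13·16.71 ≈ 2.17, β = 0.87·16.71 ≈ 14.54.

α ≈ 2.17, β ≈ 14.54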